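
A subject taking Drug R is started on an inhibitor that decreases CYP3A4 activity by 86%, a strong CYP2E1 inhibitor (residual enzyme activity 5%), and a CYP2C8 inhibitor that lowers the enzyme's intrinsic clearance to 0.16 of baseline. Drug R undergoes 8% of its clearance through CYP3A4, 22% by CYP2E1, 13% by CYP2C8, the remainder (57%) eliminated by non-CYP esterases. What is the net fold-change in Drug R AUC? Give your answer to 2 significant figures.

1.6

CYP3A4: 0.08 × 0.14 = 0.0112
CYP2E1: 0.22 × 0.05 = 0.011
CYP2C8: 0.13 × 0.16 = 0.0208
Other: 0.57 (unchanged)
Relative clearance = 0.0112 + 0.011 + 0.0208 + 0.57 = 0.613.
Because AUC varies inversely with clearance, the combined effect is 1 / 0.613 = 1.6.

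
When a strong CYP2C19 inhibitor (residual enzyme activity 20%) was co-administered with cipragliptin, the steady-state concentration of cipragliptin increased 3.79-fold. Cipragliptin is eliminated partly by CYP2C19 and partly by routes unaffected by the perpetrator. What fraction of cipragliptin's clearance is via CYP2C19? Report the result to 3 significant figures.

0.920

Let fm be the CYP2C19 fraction. New clearance relative to baseline = fm × 0.2 + (1 − fm).
Steady-state concentration ratio = 1 / (new CL fraction), so new CL fraction = 1 / 3.79 = 0.2639.
fm × 0.2 + 1 − fm = 0.2639  ⇒  fm × (0.2 − 1) = −0.7361  ⇒  fm = 0.920.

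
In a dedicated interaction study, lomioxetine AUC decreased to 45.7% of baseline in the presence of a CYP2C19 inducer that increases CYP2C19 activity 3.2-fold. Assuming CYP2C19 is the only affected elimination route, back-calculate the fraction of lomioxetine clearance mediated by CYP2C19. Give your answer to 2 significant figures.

0.54

CL'/CL = 1 / 0.457 = 2.188
3.2·fm + (1 − fm) = 2.188
fm = (2.188 − 1) / (3.2 − 1) = 0.54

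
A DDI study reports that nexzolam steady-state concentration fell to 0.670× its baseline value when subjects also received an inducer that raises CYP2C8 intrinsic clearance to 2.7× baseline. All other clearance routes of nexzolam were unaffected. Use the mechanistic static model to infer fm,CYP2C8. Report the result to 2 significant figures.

Call the CYP2C8 fraction fm. After the interaction, CL_new/CL_old = fm × 2.7 + (1 − fm).
Steady-state concentration ratio = 1 / (new CL fraction), so new CL fraction = 1 / 0.670 = 1.493.
fm × 2.7 + 1 − fm = 1.493  ⇒  fm × (2.7 − 1) = 0.4925  ⇒  fm = 0.29.

0.29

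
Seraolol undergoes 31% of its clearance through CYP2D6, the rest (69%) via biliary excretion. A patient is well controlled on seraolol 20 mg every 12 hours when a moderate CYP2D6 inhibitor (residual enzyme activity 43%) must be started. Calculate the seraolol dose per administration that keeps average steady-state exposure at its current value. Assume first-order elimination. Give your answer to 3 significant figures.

16.5 mg

The CYP2D6 pathway (31% of clearance) falls to 0.43× activity: 0.31 × 0.43 = 0.1333.
Non-CYP routes (69%) are unchanged.
CL_new/CL_old = 0.1333 + 0.69 = 0.8233.
To maintain the same steady-state level, dose must scale with clearance: new dose = 20 × 0.8233 = 16.5 mg.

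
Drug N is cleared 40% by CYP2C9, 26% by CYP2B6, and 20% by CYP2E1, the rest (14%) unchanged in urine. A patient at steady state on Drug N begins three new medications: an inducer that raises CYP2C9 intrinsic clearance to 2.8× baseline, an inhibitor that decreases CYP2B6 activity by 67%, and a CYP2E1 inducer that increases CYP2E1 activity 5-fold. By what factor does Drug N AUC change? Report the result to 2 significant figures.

0.43

The CYP2C9 pathway (40% of clearance) is boosted to 2.8× activity: 0.4 × 2.8 = 1.12.
The CYP2B6 pathway (26% of clearance) is reduced to 0.33× activity: 0.26 × 0.33 = 0.0858.
The CYP2E1 pathway (20% of clearance) is boosted to 5× activity: 0.2 × 5 = 1.
The remaining 14% of clearance is unaffected.
New clearance relative to baseline: 1.12 + 0.0858 + 1 + 0.14 = 2.3458.
Because AUC varies inversely with clearance, the combined effect is 1 / 2.3458 = 0.43.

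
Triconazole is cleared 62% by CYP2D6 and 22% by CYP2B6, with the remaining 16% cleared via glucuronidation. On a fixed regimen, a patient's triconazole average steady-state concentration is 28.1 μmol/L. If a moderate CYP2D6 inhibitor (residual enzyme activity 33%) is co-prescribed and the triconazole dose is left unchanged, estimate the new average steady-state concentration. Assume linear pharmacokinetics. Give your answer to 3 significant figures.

The CYP2D6 pathway (62% of clearance) is reduced to 0.33× activity: 0.62 × 0.33 = 0.2046.
CYP2B6 (22%) and the residual 16% are unaffected.
CL_new/CL_old = 0.2046 + 0.22 + 0.16 = 0.5846.
Average steady-state concentration ∝ 1/CL, so new value = 28.1 / 0.5846 = 48.1 μmol/L.

48.1 μmol/L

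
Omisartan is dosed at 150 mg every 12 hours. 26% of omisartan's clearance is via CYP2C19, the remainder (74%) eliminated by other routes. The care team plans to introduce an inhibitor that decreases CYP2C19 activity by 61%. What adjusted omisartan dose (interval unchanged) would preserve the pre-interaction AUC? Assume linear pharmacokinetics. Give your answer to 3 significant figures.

The CYP2C19 pathway (26% of clearance) drops to 0.39× activity: 0.26 × 0.39 = 0.1014.
The remaining 74% of clearance is unaffected.
New clearance relative to baseline: 0.1014 + 0.74 = 0.8414.
Exposure is unchanged when dose changes in proportion to clearance. New dose = 150 mg × 0.8414 = 126 mg.

126 mg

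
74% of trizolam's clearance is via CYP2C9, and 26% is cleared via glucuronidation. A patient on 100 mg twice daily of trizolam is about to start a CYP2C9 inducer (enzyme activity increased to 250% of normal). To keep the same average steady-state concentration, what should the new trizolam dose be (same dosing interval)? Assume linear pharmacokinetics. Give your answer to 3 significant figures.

CYP2C9: 0.74 × 2.5 = 1.85
Other: 0.26 (unchanged)
Relative clearance = 1.85 + 0.26 = 2.11.
To maintain the same steady-state level, dose must scale with clearance: new dose = 100 × 2.11 = 211 mg.

211 mg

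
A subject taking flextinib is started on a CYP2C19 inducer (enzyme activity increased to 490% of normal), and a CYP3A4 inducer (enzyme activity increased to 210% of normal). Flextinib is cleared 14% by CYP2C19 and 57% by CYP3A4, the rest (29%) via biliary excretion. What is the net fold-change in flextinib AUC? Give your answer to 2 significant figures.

0.46

The CYP2C19 pathway (14% of clearance) increases to 4.9× activity: 0.14 × 4.9 = 0.686.
The CYP3A4 pathway (57% of clearance) is boosted to 2.1× activity: 0.57 × 2.1 = 1.197.
The remaining 29% of clearance is unaffected.
Relative clearance = 0.686 + 1.197 + 0.29 = 2.173.
Because AUC varies inversely with clearance, the combined effect is 1 / 2.173 = 0.46.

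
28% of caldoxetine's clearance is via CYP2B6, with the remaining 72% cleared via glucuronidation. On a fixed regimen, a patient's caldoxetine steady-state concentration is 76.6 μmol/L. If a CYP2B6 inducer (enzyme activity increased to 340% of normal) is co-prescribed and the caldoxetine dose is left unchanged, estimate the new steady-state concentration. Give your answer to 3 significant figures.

CYP2B6: 0.28 × 3.4 = 0.952
Other: 0.72 (unchanged)
New clearance relative to baseline: 0.952 + 0.72 = 1.672.
With dosing unchanged, steady-state concentration scales as 1/CL: 76.6 / 1.672 = 45.8 μmol/L.

45.8 μmol/L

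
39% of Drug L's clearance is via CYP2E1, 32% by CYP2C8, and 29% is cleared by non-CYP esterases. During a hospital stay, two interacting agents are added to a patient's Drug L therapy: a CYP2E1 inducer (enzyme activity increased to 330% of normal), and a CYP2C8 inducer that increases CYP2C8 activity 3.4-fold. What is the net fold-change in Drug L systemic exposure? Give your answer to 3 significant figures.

0.375

The CYP2E1 pathway (39% of clearance) rises to 3.3× activity: 0.39 × 3.3 = 1.287.
The CYP2C8 pathway (32% of clearance) is boosted to 3.4× activity: 0.32 × 3.4 = 1.088.
The remaining 29% of clearance is unaffected.
CL_new/CL_old = 1.287 + 1.088 + 0.29 = 2.665.
Systemic exposure ∝ 1/CL: fold-change = 1 / 2.665 = 0.375.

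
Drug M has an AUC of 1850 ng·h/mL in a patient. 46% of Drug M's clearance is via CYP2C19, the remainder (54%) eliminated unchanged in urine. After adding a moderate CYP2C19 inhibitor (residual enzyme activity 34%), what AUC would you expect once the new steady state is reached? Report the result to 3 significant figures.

CYP2C19: 0.46 × 0.34 = 0.1564
Other: 0.54 (unchanged)
New clearance relative to baseline: 0.1564 + 0.54 = 0.6964.
With dosing unchanged, AUC scales as 1/CL: 1850 / 0.6964 = 2.66 × 10³ ng·h/mL.

2.66 × 10³ ng·h/mL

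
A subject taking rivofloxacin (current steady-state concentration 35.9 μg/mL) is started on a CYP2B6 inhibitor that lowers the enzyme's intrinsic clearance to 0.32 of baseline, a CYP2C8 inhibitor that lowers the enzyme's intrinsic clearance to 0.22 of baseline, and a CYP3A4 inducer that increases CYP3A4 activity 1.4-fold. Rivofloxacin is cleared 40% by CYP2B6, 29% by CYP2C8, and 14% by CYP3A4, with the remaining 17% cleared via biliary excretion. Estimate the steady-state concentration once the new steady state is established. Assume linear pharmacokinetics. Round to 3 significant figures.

64.4 μg/mL

The CYP2B6 pathway (40% of clearance) falls to 0.32× activity: 0.4 × 0.32 = 0.128.
The CYP2C8 pathway (29% of clearance) falls to 0.22× activity: 0.29 × 0.22 = 0.0638.
The CYP3A4 pathway (14% of clearance) is boosted to 1.4× activity: 0.14 × 1.4 = 0.196.
Non-CYP routes (17%) are unchanged.
CL_new/CL_old = 0.128 + 0.0638 + 0.196 + 0.17 = 0.5578.
New steady-state concentration = 35.9 / 0.5578 = 64.4 μg/mL (concentration scales inversely with clearance).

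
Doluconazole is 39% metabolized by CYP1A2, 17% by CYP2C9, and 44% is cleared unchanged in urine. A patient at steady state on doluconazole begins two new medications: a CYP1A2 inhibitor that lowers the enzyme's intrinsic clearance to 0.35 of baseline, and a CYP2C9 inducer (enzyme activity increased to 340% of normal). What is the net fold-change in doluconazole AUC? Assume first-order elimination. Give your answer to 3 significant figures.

The CYP1A2 pathway (39% of clearance) falls to 0.35× activity: 0.39 × 0.35 = 0.1365.
The CYP2C9 pathway (17% of clearance) increases to 3.4× activity: 0.17 × 3.4 = 0.578.
The remaining 44% of clearance is unaffected.
CL_new/CL_old = 0.1365 + 0.578 + 0.44 = 1.1545.
Because AUC varies inversely with clearance, the combined effect is 1 / 1.1545 = 0.866.

0.866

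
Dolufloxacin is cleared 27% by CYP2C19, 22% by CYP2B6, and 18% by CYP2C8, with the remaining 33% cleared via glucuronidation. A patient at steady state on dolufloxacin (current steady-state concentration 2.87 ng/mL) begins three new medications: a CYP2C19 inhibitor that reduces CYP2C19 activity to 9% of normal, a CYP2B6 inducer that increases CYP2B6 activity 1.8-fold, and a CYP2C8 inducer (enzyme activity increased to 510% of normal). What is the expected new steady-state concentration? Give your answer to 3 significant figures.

The CYP2C19 pathway (27% of clearance) falls to 0.09× activity: 0.27 × 0.09 = 0.0243.
The CYP2B6 pathway (22% of clearance) is boosted to 1.8× activity: 0.22 × 1.8 = 0.396.
The CYP2C8 pathway (18% of clearance) is boosted to 5.1× activity: 0.18 × 5.1 = 0.918.
Non-CYP routes (33%) are unchanged.
CL_new/CL_old = 0.0243 + 0.396 + 0.918 + 0.33 = 1.6683.
Dividing the baseline by the relative clearance: 2.87 / 1.6683 = 1.72 ng/mL.

1.72 ng/mL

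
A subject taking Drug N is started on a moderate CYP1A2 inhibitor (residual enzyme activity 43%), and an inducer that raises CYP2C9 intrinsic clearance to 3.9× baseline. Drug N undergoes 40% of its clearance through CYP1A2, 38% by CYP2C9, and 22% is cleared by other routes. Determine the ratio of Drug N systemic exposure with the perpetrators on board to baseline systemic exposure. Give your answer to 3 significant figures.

The CYP1A2 pathway (40% of clearance) falls to 0.43× activity: 0.4 × 0.43 = 0.172.
The CYP2C9 pathway (38% of clearance) rises to 3.9× activity: 0.38 × 3.9 = 1.482.
The remaining 22% of clearance is unaffected.
CL_new/CL_old = 0.172 + 1.482 + 0.22 = 1.874.
Net systemic exposure ratio = 1 / 1.874 = 0.534.

0.534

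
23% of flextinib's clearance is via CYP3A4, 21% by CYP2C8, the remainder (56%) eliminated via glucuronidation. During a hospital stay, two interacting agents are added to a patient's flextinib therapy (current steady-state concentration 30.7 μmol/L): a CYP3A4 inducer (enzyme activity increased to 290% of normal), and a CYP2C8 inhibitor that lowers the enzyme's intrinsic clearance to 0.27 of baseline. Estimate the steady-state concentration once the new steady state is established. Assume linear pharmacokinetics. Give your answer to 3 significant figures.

The CYP3A4 pathway (23% of clearance) is boosted to 2.9× activity: 0.23 × 2.9 = 0.667.
The CYP2C8 pathway (21% of clearance) falls to 0.27× activity: 0.21 × 0.27 = 0.0567.
The remaining 56% of clearance is unaffected.
CL_new/CL_old = 0.667 + 0.0567 + 0.56 = 1.2837.
Dividing the baseline by the relative clearance: 30.7 / 1.2837 = 23.9 μmol/L.

23.9 μmol/L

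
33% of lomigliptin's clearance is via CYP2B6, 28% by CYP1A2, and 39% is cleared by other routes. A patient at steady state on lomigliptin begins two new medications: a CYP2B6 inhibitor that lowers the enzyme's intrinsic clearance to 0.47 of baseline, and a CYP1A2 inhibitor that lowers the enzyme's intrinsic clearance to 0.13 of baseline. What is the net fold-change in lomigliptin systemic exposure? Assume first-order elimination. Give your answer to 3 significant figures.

1.72

CYP2B6: 0.33 × 0.47 = 0.1551
CYP1A2: 0.28 × 0.13 = 0.0364
Other: 0.39 (unchanged)
New clearance relative to baseline: 0.1551 + 0.0364 + 0.39 = 0.5815.
Systemic exposure ∝ 1/CL: fold-change = 1 / 0.5815 = 1.72.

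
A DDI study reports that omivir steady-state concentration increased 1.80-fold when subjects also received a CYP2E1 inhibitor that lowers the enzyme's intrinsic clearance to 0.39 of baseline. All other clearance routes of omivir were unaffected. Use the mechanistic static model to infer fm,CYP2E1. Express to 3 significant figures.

0.729

CL'/CL = 1 / 1.80 = 0.5556
0.39·fm + (1 − fm) = 0.5556
fm = (0.5556 − 1) / (0.39 − 1) = 0.729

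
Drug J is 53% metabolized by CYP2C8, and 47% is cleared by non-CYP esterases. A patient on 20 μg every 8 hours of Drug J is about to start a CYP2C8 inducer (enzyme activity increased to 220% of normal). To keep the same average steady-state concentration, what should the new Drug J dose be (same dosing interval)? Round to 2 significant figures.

CYP2C8: 0.53 × 2.2 = 1.166
Other: 0.47 (unchanged)
CL_new/CL_old = 1.166 + 0.47 = 1.636.
Css,avg = (dose rate)/CL, so holding Css fixed requires dose ∝ CL: 20 × 1.636 = 33 μg.

33 μg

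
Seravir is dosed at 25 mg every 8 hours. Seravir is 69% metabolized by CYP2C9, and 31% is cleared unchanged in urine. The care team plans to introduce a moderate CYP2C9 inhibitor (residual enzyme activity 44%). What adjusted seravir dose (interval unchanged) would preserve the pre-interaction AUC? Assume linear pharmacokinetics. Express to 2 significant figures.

The CYP2C9 pathway (69% of clearance) falls to 0.44× activity: 0.69 × 0.44 = 0.3036.
Non-CYP routes (31%) are unchanged.
Relative clearance = 0.3036 + 0.31 = 0.6136.
Css,avg = (dose rate)/CL, so holding Css fixed requires dose ∝ CL: 25 × 0.6136 = 15 mg.

15 mg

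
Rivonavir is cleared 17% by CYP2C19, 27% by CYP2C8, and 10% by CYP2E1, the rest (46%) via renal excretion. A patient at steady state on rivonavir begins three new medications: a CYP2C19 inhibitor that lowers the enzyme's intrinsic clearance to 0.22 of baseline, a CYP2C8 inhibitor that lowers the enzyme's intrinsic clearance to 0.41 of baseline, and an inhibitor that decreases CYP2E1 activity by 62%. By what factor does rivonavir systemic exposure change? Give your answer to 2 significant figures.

The CYP2C19 pathway (17% of clearance) drops to 0.22× activity: 0.17 × 0.22 = 0.0374.
The CYP2C8 pathway (27% of clearance) falls to 0.41× activity: 0.27 × 0.41 = 0.1107.
The CYP2E1 pathway (10% of clearance) falls to 0.38× activity: 0.1 × 0.38 = 0.038.
Non-CYP routes (46%) are unchanged.
CL_new/CL_old = 0.0374 + 0.1107 + 0.038 + 0.46 = 0.6461.
Net systemic exposure ratio = 1 / 0.6461 = 1.5.

1.5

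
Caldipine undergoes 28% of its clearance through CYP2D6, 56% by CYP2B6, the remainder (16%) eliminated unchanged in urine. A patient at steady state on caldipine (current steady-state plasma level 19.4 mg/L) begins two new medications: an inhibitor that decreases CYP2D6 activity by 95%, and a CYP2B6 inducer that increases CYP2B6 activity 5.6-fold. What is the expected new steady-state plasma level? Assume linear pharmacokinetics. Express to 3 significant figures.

The CYP2D6 pathway (28% of clearance) is reduced to 0.05× activity: 0.28 × 0.05 = 0.014.
The CYP2B6 pathway (56% of clearance) is boosted to 5.6× activity: 0.56 × 5.6 = 3.136.
Non-CYP routes (16%) are unchanged.
CL_new/CL_old = 0.014 + 3.136 + 0.16 = 3.31.
Steady-state plasma level ∝ 1/CL: new value = 19.4 / 3.31 = 5.86 mg/L.

5.86 mg/L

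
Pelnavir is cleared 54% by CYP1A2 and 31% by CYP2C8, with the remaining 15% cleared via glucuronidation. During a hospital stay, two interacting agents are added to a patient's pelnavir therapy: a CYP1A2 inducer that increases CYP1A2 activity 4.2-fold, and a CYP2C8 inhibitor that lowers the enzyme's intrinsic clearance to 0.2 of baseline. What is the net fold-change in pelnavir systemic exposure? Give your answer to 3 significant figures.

CYP1A2: 0.54 × 4.2 = 2.268
CYP2C8: 0.31 × 0.2 = 0.062
Other: 0.15 (unchanged)
CL_new/CL_old = 2.268 + 0.062 + 0.15 = 2.48.
Systemic exposure ∝ 1/CL: fold-change = 1 / 2.48 = 0.403.

0.403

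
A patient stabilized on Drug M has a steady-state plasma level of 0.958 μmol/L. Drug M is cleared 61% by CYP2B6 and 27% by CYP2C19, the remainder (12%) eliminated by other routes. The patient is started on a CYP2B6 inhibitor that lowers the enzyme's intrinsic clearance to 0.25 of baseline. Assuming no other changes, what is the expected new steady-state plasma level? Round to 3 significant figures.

1.77 μmol/L

The CYP2B6 pathway (61% of clearance) falls to 0.25× activity: 0.61 × 0.25 = 0.1525.
CYP2C19 (27%) and the residual 12% are unaffected.
Relative clearance = 0.1525 + 0.27 + 0.12 = 0.5425.
Steady-state plasma level ∝ 1/CL, so new value = 0.958 / 0.5425 = 1.77 μmol/L.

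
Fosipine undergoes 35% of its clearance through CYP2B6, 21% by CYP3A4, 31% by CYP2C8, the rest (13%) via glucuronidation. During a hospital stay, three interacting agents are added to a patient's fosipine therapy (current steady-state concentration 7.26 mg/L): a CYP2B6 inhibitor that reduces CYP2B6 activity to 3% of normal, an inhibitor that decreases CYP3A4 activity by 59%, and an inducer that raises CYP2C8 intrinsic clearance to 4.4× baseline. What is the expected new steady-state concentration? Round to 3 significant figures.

4.56 mg/L

The CYP2B6 pathway (35% of clearance) drops to 0.03× activity: 0.35 × 0.03 = 0.0105.
The CYP3A4 pathway (21% of clearance) is reduced to 0.41× activity: 0.21 × 0.41 = 0.0861.
The CYP2C8 pathway (31% of clearance) is boosted to 4.4× activity: 0.31 × 4.4 = 1.364.
Non-CYP routes (13%) are unchanged.
CL_new/CL_old = 0.0105 + 0.0861 + 1.364 + 0.13 = 1.5906.
New steady-state concentration = 7.26 / 1.5906 = 4.56 mg/L (concentration scales inversely with clearance).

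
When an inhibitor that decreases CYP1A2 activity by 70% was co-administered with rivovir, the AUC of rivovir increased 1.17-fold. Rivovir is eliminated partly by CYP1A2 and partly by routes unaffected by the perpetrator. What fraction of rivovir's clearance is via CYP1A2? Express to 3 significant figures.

Call the CYP1A2 fraction fm. After the interaction, CL_new/CL_old = fm × 0.3 + (1 − fm).
AUC ratio = 1 / (new CL fraction), so new CL fraction = 1 / 1.17 = 0.8547.
fm × 0.3 + 1 − fm = 0.8547  ⇒  fm × (0.3 − 1) = −0.1453  ⇒  fm = 0.208.

0.208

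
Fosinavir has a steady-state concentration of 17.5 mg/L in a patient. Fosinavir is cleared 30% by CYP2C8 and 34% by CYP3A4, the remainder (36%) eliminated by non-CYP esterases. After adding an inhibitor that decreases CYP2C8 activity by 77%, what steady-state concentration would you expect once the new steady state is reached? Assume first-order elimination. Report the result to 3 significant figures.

The CYP2C8 pathway (30% of clearance) falls to 0.23× activity: 0.3 × 0.23 = 0.069.
CYP3A4 (34%) and the residual 36% are unaffected.
CL_new/CL_old = 0.069 + 0.34 + 0.36 = 0.769.
New steady-state concentration = baseline ÷ relative clearance = 17.5 / 0.769 = 22.8 mg/L.

22.8 mg/L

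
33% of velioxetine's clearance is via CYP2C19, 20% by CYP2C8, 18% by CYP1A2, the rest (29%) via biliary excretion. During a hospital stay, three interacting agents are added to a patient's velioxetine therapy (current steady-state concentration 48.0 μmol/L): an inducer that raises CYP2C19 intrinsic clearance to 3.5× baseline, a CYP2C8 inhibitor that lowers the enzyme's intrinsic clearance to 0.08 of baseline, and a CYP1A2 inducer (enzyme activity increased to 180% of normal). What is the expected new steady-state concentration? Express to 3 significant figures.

26.9 μmol/L

CYP2C19: 0.33 × 3.5 = 1.155
CYP2C8: 0.2 × 0.08 = 0.016
CYP1A2: 0.18 × 1.8 = 0.324
Other: 0.29 (unchanged)
CL_new/CL_old = 1.155 + 0.016 + 0.324 + 0.29 = 1.785.
Steady-state concentration ∝ 1/CL: new value = 48.0 / 1.785 = 26.9 μmol/L.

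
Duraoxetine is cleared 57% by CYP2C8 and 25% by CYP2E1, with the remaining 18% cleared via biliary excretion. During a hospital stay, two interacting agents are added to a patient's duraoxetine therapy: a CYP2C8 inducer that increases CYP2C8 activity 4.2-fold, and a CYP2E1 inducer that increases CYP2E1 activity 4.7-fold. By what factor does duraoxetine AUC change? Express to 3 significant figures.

The CYP2C8 pathway (57% of clearance) is boosted to 4.2× activity: 0.57 × 4.2 = 2.394.
The CYP2E1 pathway (25% of clearance) rises to 4.7× activity: 0.25 × 4.7 = 1.175.
The remaining 18% of clearance is unaffected.
CL_new/CL_old = 2.394 + 1.175 + 0.18 = 3.749.
Because AUC varies inversely with clearance, the combined effect is 1 / 3.749 = 0.267.

0.267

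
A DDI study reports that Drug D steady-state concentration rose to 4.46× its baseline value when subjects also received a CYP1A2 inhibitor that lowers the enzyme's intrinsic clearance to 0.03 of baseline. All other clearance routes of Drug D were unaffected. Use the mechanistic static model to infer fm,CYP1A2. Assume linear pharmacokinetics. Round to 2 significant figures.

0.80

CL'/CL = 1 / 4.46 = 0.2242
0.03·fm + (1 − fm) = 0.2242
fm = (0.2242 − 1) / (0.03 − 1) = 0.80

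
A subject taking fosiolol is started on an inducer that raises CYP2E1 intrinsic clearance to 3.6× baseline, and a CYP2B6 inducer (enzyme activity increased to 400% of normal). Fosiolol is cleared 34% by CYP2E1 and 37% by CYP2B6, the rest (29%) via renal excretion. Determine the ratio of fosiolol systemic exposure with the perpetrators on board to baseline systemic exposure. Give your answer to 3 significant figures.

0.334

The CYP2E1 pathway (34% of clearance) is boosted to 3.6× activity: 0.34 × 3.6 = 1.224.
The CYP2B6 pathway (37% of clearance) rises to 4× activity: 0.37 × 4 = 1.48.
Non-CYP routes (29%) are unchanged.
CL_new/CL_old = 1.224 + 1.48 + 0.29 = 2.994.
Net systemic exposure ratio = 1 / 2.994 = 0.334.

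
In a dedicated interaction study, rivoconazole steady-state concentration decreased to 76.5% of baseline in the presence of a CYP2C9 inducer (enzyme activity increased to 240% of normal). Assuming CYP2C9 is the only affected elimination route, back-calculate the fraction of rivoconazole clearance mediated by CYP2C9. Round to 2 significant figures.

0.22

CL'/CL = 1 / 0.765 = 1.307
2.4·fm + (1 − fm) = 1.307
fm = (1.307 − 1) / (2.4 − 1) = 0.22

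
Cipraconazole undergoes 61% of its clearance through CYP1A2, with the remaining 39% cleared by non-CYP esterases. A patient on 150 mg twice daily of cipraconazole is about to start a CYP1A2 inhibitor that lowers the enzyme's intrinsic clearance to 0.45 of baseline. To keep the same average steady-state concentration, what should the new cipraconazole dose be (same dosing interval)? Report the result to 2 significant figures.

CYP1A2: 0.61 × 0.45 = 0.2745
Other: 0.39 (unchanged)
CL_new/CL_old = 0.2745 + 0.39 = 0.6645.
Exposure is unchanged when dose changes in proportion to clearance. New dose = 150 mg × 0.6645 = 1.0 × 10² mg.

1.0 × 10² mg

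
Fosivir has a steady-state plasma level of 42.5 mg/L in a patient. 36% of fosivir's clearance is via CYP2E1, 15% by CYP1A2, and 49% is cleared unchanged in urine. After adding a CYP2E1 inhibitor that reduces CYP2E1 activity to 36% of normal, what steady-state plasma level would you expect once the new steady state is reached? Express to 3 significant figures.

55.2 mg/L

The CYP2E1 pathway (36% of clearance) is reduced to 0.36× activity: 0.36 × 0.36 = 0.1296.
CYP1A2 (15%) and the residual 49% are unaffected.
CL_new/CL_old = 0.1296 + 0.15 + 0.49 = 0.7696.
With dosing unchanged, steady-state plasma level scales as 1/CL: 42.5 / 0.7696 = 55.2 mg/L.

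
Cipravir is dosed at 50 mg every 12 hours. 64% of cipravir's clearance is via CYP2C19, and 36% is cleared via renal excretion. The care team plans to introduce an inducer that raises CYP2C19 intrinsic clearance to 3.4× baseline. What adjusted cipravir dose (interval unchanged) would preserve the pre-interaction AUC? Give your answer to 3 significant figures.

127 mg

CYP2C19: 0.64 × 3.4 = 2.176
Other: 0.36 (unchanged)
Relative clearance = 2.176 + 0.36 = 2.536.
To maintain the same steady-state level, dose must scale with clearance: new dose = 50 × 2.536 = 127 mg.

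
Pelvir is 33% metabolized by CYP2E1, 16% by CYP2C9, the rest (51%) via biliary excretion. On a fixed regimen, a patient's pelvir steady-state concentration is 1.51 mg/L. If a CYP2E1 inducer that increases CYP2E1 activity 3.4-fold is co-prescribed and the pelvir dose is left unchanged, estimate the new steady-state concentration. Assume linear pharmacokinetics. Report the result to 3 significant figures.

CYP2E1: 0.33 × 3.4 = 1.122
CYP2C9: 0.16 (unchanged)
Other: 0.51 (unchanged)
New clearance relative to baseline: 1.122 + 0.16 + 0.51 = 1.792.
New steady-state concentration = baseline ÷ relative clearance = 1.51 / 1.792 = 0.843 mg/L.

0.843 mg/L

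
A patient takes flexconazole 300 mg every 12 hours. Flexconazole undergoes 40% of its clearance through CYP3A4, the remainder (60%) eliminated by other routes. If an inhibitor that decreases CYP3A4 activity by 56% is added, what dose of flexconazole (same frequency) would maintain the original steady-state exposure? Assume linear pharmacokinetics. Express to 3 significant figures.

233 mg

CYP3A4: 0.4 × 0.44 = 0.176
Other: 0.6 (unchanged)
New clearance relative to baseline: 0.176 + 0.6 = 0.776.
To maintain the same steady-state level, dose must scale with clearance: new dose = 300 × 0.776 = 233 mg.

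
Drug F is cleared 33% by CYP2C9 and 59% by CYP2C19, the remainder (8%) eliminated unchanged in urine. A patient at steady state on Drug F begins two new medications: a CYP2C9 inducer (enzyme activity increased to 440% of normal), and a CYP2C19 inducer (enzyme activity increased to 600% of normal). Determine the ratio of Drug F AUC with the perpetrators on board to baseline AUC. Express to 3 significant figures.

The CYP2C9 pathway (33% of clearance) increases to 4.4× activity: 0.33 × 4.4 = 1.452.
The CYP2C19 pathway (59% of clearance) is boosted to 6× activity: 0.59 × 6 = 3.54.
The remaining 8% of clearance is unaffected.
New clearance relative to baseline: 1.452 + 3.54 + 0.08 = 5.072.
Because AUC varies inversely with clearance, the combined effect is 1 / 5.072 = 0.197.

0.197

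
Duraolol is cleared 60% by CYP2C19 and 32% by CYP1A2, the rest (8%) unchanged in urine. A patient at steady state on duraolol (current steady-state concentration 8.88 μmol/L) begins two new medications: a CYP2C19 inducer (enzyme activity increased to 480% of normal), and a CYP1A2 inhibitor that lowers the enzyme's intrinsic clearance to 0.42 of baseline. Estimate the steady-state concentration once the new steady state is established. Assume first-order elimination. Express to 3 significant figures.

2.87 μmol/L

CYP2C19: 0.6 × 4.8 = 2.88
CYP1A2: 0.32 × 0.42 = 0.1344
Other: 0.08 (unchanged)
CL_new/CL_old = 2.88 + 0.1344 + 0.08 = 3.0944.
Dividing the baseline by the relative clearance: 8.88 / 3.0944 = 2.87 μmol/L.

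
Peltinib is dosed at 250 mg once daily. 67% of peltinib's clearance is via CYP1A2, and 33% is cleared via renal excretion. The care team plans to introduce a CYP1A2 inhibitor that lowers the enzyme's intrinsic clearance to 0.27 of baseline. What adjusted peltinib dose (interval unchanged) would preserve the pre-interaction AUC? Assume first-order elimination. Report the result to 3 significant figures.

128 mg

The CYP1A2 pathway (67% of clearance) falls to 0.27× activity: 0.67 × 0.27 = 0.1809.
The remaining 33% of clearance is unaffected.
CL_new/CL_old = 0.1809 + 0.33 = 0.5109.
Css,avg = (dose rate)/CL, so holding Css fixed requires dose ∝ CL: 250 × 0.5109 = 128 mg.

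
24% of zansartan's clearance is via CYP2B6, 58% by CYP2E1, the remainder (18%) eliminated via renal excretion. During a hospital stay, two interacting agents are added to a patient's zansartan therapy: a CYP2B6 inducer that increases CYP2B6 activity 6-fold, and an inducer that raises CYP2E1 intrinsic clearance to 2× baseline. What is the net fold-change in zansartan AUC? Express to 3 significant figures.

0.360

The CYP2B6 pathway (24% of clearance) increases to 6× activity: 0.24 × 6 = 1.44.
The CYP2E1 pathway (58% of clearance) rises to 2× activity: 0.58 × 2 = 1.16.
The remaining 18% of clearance is unaffected.
Relative clearance = 1.44 + 1.16 + 0.18 = 2.78.
Because AUC varies inversely with clearance, the combined effect is 1 / 2.78 = 0.360.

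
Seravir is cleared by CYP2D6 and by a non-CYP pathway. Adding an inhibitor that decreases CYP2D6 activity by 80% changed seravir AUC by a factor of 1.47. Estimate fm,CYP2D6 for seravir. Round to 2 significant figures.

0.40

Write x for the fraction cleared via CYP2D6. The observed AUC change means clearance fell to 1/1.47 = 0.6803 of baseline.
Only the CYP2D6 route changed, so 0.6803 = x·0.2 + (1 − x), giving x = 0.40.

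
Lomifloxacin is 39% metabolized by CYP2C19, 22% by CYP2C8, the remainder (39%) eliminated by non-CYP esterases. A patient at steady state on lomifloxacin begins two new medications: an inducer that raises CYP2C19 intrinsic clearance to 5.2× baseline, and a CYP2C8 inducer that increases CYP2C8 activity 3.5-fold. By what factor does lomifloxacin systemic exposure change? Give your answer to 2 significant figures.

CYP2C19: 0.39 × 5.2 = 2.028
CYP2C8: 0.22 × 3.5 = 0.77
Other: 0.39 (unchanged)
New clearance relative to baseline: 2.028 + 0.77 + 0.39 = 3.188.
Systemic exposure ∝ 1/CL: fold-change = 1 / 3.188 = 0.31.

0.31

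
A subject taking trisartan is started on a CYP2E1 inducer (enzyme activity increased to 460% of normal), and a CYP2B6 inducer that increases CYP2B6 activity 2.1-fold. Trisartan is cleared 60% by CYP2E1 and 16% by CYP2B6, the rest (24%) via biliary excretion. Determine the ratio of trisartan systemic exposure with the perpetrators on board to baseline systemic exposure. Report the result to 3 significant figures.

CYP2E1: 0.6 × 4.6 = 2.76
CYP2B6: 0.16 × 2.1 = 0.336
Other: 0.24 (unchanged)
CL_new/CL_old = 2.76 + 0.336 + 0.24 = 3.336.
Net systemic exposure ratio = 1 / 3.336 = 0.300.

0.300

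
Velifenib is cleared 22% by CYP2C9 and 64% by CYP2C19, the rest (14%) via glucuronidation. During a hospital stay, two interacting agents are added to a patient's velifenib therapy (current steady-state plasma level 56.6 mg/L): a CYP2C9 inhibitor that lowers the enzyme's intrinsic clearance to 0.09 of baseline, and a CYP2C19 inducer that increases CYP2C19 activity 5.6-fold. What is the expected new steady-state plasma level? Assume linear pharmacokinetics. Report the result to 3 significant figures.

15.1 mg/L

CYP2C9: 0.22 × 0.09 = 0.0198
CYP2C19: 0.64 × 5.6 = 3.584
Other: 0.14 (unchanged)
CL_new/CL_old = 0.0198 + 3.584 + 0.14 = 3.7438.
New steady-state plasma level = 56.6 / 3.7438 = 15.1 mg/L (concentration scales inversely with clearance).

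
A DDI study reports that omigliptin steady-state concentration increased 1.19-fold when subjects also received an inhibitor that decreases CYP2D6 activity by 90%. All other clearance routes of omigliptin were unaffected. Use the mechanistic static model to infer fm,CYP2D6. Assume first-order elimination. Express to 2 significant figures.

0.18

Call the CYP2D6 fraction fm. After the interaction, CL_new/CL_old = fm × 0.1 + (1 − fm).
Steady-state concentration ratio = 1 / (new CL fraction), so new CL fraction = 1 / 1.19 = 0.8403.
fm × 0.1 + 1 − fm = 0.8403  ⇒  fm × (0.1 − 1) = −0.1597  ⇒  fm = 0.18.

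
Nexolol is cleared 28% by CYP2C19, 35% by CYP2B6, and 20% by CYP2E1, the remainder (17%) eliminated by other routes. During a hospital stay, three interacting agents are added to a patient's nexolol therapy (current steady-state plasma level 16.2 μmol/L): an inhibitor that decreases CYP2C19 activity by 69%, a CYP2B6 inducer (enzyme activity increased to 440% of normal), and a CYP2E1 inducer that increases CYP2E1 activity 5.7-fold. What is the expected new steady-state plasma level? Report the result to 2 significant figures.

5.5 μmol/L

The CYP2C19 pathway (28% of clearance) is reduced to 0.31× activity: 0.28 × 0.31 = 0.0868.
The CYP2B6 pathway (35% of clearance) rises to 4.4× activity: 0.35 × 4.4 = 1.54.
The CYP2E1 pathway (20% of clearance) increases to 5.7× activity: 0.2 × 5.7 = 1.14.
The remaining 17% of clearance is unaffected.
New clearance relative to baseline: 0.0868 + 1.54 + 1.14 + 0.17 = 2.9368.
Steady-state plasma level ∝ 1/CL: new value = 16.2 / 2.9368 = 5.5 μmol/L.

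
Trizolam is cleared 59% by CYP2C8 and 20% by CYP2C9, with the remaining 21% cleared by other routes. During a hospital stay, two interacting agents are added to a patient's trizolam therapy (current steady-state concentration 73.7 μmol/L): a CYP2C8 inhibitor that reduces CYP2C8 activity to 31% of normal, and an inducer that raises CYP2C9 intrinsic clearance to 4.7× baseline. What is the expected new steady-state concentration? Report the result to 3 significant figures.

55.3 μmol/L

The CYP2C8 pathway (59% of clearance) is reduced to 0.31× activity: 0.59 × 0.31 = 0.1829.
The CYP2C9 pathway (20% of clearance) increases to 4.7× activity: 0.2 × 4.7 = 0.94.
Non-CYP routes (21%) are unchanged.
CL_new/CL_old = 0.1829 + 0.94 + 0.21 = 1.3329.
Steady-state concentration ∝ 1/CL: new value = 73.7 / 1.3329 = 55.3 μmol/L.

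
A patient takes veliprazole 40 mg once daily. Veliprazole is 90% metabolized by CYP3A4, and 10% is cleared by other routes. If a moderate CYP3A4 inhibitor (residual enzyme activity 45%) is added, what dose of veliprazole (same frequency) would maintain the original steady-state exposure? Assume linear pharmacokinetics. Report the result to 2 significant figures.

20 mg

CYP3A4: 0.9 × 0.45 = 0.405
Other: 0.1 (unchanged)
CL_new/CL_old = 0.405 + 0.1 = 0.505.
To maintain the same steady-state level, dose must scale with clearance: new dose = 40 × 0.505 = 20 mg.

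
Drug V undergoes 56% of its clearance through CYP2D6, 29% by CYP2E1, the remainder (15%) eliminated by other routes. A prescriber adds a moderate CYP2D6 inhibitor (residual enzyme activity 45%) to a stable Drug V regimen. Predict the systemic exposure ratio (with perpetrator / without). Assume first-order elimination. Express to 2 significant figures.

1.4

The CYP2D6 pathway (56% of clearance) falls to 0.45× activity: 0.56 × 0.45 = 0.252.
CYP2E1 (29%) and the residual 15% are unaffected.
New clearance relative to baseline: 0.252 + 0.29 + 0.15 = 0.692.
Since systemic exposure ∝ 1/CL, the ratio is 1 / 0.692 = 1.4.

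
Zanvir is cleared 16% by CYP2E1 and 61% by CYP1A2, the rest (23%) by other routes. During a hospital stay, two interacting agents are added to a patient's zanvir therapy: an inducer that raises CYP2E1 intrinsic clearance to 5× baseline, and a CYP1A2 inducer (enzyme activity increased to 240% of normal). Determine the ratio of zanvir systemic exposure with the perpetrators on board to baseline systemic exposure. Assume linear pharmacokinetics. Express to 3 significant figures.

0.401

The CYP2E1 pathway (16% of clearance) is boosted to 5× activity: 0.16 × 5 = 0.8.
The CYP1A2 pathway (61% of clearance) is boosted to 2.4× activity: 0.61 × 2.4 = 1.464.
Non-CYP routes (23%) are unchanged.
New clearance relative to baseline: 0.8 + 1.464 + 0.23 = 2.494.
Because systemic exposure varies inversely with clearance, the combined effect is 1 / 2.494 = 0.401.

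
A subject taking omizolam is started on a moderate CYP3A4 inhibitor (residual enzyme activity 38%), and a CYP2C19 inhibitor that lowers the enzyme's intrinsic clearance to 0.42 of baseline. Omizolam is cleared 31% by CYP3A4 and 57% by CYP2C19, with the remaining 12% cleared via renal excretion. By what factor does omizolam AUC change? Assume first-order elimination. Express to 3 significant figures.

CYP3A4: 0.31 × 0.38 = 0.1178
CYP2C19: 0.57 × 0.42 = 0.2394
Other: 0.12 (unchanged)
New clearance relative to baseline: 0.1178 + 0.2394 + 0.12 = 0.4772.
Net AUC ratio = 1 / 0.4772 = 2.10.

2.10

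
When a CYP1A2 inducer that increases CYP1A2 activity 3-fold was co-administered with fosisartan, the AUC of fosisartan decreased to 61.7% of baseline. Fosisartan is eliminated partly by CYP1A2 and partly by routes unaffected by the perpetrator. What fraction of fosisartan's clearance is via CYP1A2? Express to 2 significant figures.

0.31

Let fm be the CYP1A2 fraction. New clearance relative to baseline = fm × 3 + (1 − fm).
AUC ratio = 1 / (new CL fraction), so new CL fraction = 1 / 0.617 = 1.621.
fm × 3 + 1 − fm = 1.621  ⇒  fm × (3 − 1) = 0.6207  ⇒  fm = 0.31.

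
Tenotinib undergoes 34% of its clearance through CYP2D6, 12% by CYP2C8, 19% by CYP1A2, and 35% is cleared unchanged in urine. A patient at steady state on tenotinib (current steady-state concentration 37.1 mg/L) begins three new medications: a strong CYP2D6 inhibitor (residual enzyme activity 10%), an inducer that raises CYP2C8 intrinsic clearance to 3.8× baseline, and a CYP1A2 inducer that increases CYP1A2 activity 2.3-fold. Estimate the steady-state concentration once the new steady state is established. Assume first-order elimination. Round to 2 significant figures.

29 mg/L

The CYP2D6 pathway (34% of clearance) drops to 0.1× activity: 0.34 × 0.1 = 0.034.
The CYP2C8 pathway (12% of clearance) rises to 3.8× activity: 0.12 × 3.8 = 0.456.
The CYP1A2 pathway (19% of clearance) increases to 2.3× activity: 0.19 × 2.3 = 0.437.
The remaining 35% of clearance is unaffected.
New clearance relative to baseline: 0.034 + 0.456 + 0.437 + 0.35 = 1.277.
New steady-state concentration = 37.1 / 1.277 = 29 mg/L (concentration scales inversely with clearance).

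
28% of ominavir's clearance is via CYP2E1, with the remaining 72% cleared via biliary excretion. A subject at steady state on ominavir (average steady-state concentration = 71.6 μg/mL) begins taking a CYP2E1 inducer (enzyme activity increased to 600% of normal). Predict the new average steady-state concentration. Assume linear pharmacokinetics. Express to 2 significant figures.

CYP2E1: 0.28 × 6 = 1.68
Other: 0.72 (unchanged)
Relative clearance = 1.68 + 0.72 = 2.4.
New average steady-state concentration = baseline ÷ relative clearance = 71.6 / 2.4 = 30 μg/mL.

30 μg/mL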